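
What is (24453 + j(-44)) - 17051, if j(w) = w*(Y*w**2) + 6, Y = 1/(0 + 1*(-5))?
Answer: 122224/5 ≈ 24445.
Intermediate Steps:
Y = -1/5 (Y = 1/(0 - 5) = 1/(-5) = -1/5 ≈ -0.20000)
j(w) = 6 - w**3/5 (j(w) = w*(-w**2/5) + 6 = -w**3/5 + 6 = 6 - w**3/5)
(24453 + j(-44)) - 17051 = (24453 + (6 - 1/5*(-44)**3)) - 17051 = (24453 + (6 - 1/5*(-85184))) - 17051 = (24453 + (6 + 85184/5)) - 17051 = (24453 + 85214/5) - 17051 = 207479/5 - 17051 = 122224/5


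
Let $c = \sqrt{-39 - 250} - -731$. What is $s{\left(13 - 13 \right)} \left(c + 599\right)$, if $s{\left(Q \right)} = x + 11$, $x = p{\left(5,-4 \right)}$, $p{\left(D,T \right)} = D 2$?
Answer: $27930 + 357 i \approx 27930.0 + 357.0 i$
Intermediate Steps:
$c = 731 + 17 i$ ($c = \sqrt{-289} + 731 = 17 i + 731 = 731 + 17 i \approx 731.0 + 17.0 i$)
$p{\left(D,T \right)} = 2 D$
$x = 10$ ($x = 2 \cdot 5 = 10$)
$s{\left(Q \right)} = 21$ ($s{\left(Q \right)} = 10 + 11 = 21$)
$s{\left(13 - 13 \right)} \left(c + 599\right) = 21 \left(\left(731 + 17 i\right) + 599\right) = 21 \left(1330 + 17 i\right) = 27930 + 357 i$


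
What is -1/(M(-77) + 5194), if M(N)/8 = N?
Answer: -1/4578 ≈ -0.00021844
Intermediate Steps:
M(N) = 8*N
-1/(M(-77) + 5194) = -1/(8*(-77) + 5194) = -1/(-616 + 5194) = -1/4578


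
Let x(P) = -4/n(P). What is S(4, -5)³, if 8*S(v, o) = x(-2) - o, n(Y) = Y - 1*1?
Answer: 6859/13824 ≈ 0.49617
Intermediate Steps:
n(Y) = -1 + Y (n(Y) = Y - 1 = -1 + Y)
x(P) = -4/(-1 + P)
S(v, o) = ⅙ - o/8 (S(v, o) = (-4/(-1 - 2) - o)/8 = (-4/(-3) - o)/8 = (-4*(-⅓) - o)/8 = (4/3 - o)/8 = ⅙ - o/8)
S(4, -5)³ = (⅙ - ⅛*(-5))³ = (⅙ + 5/8)³ = (19/24)³ = 6859/13824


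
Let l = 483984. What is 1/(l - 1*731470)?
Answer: -1/247486 ≈ -4.0406e-6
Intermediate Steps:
1/(l - 1*731470) = 1/(483984 - 1*731470) = 1/(483984 - 731470) = 1/(-247486) = -1/247486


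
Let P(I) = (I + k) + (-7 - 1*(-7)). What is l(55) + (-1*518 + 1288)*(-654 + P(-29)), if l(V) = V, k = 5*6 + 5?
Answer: -498905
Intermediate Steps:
k = 35 (k = 30 + 5 = 35)
P(I) = 35 + I (P(I) = (I + 35) + (-7 - 1*(-7)) = (35 + I) + (-7 + 7) = (35 + I) + 0 = 35 + I)
l(55) + (-1*518 + 1288)*(-654 + P(-29)) = 55 + (-1*518 + 1288)*(-654 + (35 - 29)) = 55 + (-518 + 1288)*(-654 + 6) = 55 + 770*(-648) = 55 - 498960 = -498905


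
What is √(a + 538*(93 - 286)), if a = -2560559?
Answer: I*√2664393 ≈ 1632.3*I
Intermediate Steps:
√(a + 538*(93 - 286)) = √(-2560559 + 538*(93 - 286)) = √(-2560559 + 538*(-193)) = √(-2560559 - 103834) = √(-2664393) = I*√2664393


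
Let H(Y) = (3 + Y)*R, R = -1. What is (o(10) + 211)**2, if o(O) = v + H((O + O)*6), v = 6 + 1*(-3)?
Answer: 8281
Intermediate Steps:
v = 3 (v = 6 - 3 = 3)
H(Y) = -3 - Y (H(Y) = (3 + Y)*(-1) = -3 - Y)
o(O) = -12*O (o(O) = 3 + (-3 - (O + O)*6) = 3 + (-3 - 2*O*6) = 3 + (-3 - 12*O) = -12*O)
(o(10) + 211)**2 = (-12*10 + 211)**2 = (-120 + 211)**2 = 91**2 = 8281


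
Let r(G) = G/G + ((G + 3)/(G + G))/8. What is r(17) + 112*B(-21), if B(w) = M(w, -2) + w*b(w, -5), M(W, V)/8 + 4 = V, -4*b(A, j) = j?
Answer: -565415/68 ≈ -8314.9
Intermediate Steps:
b(A, j) = -j/4
r(G) = 1 + (3 + G)/(16*G) (r(G) = 1 + ((3 + G)/((2*G)))*(⅛) = 1 + ((3 + G)*(1/(2*G)))*(⅛) = 1 + ((3 + G)/(2*G))*(⅛) = 1 + (3 + G)/(16*G))
M(W, V) = -32 + 8*V
B(w) = -48 + 5*w/4 (B(w) = (-32 + 8*(-2)) + w*(-¼*(-5)) = (-32 - 16) + w*(5/4) = -48 + 5*w/4)
r(17) + 112*B(-21) = (1/16)*(3 + 17*17)/17 + 112*(-48 + (5/4)*(-21)) = (1/16)*(1/17)*(3 + 289) + 112*(-48 - 105/4) = (1/16)*(1/17)*292 + 112*(-297/4) = 73/68 - 8316 = -565415/68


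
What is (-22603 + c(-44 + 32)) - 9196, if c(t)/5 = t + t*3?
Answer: -32039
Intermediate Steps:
c(t) = 20*t (c(t) = 5*(t + t*3) = 5*(t + 3*t) = 5*(4*t) = 20*t)
(-22603 + c(-44 + 32)) - 9196 = (-22603 + 20*(-44 + 32)) - 9196 = (-22603 + 20*(-12)) - 9196 = (-22603 - 240) - 9196 = -22843 - 9196 = -32039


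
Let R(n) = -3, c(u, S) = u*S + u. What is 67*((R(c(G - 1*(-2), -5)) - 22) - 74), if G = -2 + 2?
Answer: -6633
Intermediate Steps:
G = 0
c(u, S) = u + S*u (c(u, S) = S*u + u = u + S*u)
67*((R(c(G - 1*(-2), -5)) - 22) - 74) = 67*((-3 - 22) - 74) = 67*(-25 - 74) = 67*(-99) = -6633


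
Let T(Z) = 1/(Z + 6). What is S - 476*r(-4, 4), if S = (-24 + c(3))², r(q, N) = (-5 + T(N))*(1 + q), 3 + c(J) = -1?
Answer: -31066/5 ≈ -6213.2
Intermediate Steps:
T(Z) = 1/(6 + Z)
c(J) = -4 (c(J) = -3 - 1 = -4)
r(q, N) = (1 + q)*(-5 + 1/(6 + N)) (r(q, N) = (-5 + 1/(6 + N))*(1 + q) = (1 + q)*(-5 + 1/(6 + N)))
S = 784 (S = (-24 - 4)² = (-28)² = 784)
S - 476*r(-4, 4) = 784 - 476*(1 - 4 - 5*(1 - 4)*(6 + 4))/(6 + 4) = 784 - 476*(1 - 4 - 5*(-3)*10)/10 = 784 - 476*(1 - 4 + 150)/10 = 784 - 476*(⅒)*147 = 784 - 476*147/10 = 784 - 1*34986/5 = 784 - 34986/5 = -31066/5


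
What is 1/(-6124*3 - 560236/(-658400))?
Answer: -164600/3023891141 ≈ -5.4433e-5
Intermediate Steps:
1/(-6124*3 - 560236/(-658400)) = 1/(-18372 - 560236*(-1/658400)) = 1/(-18372 + 140059/164600) = 1/(-3023891141/164600) = -164600/3023891141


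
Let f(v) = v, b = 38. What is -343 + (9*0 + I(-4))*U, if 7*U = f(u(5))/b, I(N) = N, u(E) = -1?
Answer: -45617/133 ≈ -342.98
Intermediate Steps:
U = -1/266 (U = (-1/38)/7 = (-1*1/38)/7 = (⅐)*(-1/38) = -1/266 ≈ -0.0037594)
-343 + (9*0 + I(-4))*U = -343 + (9*0 - 4)*(-1/266) = -343 + (0 - 4)*(-1/266) = -343 - 4*(-1/266) = -343 + 2/133 = -45617/133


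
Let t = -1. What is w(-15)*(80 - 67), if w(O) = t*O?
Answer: 195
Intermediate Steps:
w(O) = -O
w(-15)*(80 - 67) = (-1*(-15))*(80 - 67) = 15*13 = 195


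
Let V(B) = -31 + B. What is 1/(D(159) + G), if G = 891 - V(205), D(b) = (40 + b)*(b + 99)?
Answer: 1/52059 ≈ 1.9209e-5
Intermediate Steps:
D(b) = (40 + b)*(99 + b)
G = 717 (G = 891 - (-31 + 205) = 891 - 1*174 = 891 - 174 = 717)
1/(D(159) + G) = 1/((3960 + 159² + 139*159) + 717) = 1/((3960 + 25281 + 22101) + 717) = 1/(51342 + 717) = 1/52059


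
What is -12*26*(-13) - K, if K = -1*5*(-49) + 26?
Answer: 3785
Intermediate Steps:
K = 271 (K = -5*(-49) + 26 = 245 + 26 = 271)
-12*26*(-13) - K = -12*26*(-13) - 1*271 = -312*(-13) - 271 = 4056 - 271 = 3785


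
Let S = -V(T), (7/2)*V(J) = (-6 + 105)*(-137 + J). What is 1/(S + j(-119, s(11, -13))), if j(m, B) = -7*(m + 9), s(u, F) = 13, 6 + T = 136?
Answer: 1/968 ≈ 0.0010331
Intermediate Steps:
T = 130 (T = -6 + 136 = 130)
V(J) = -27126/7 + 198*J/7 (V(J) = 2*((-6 + 105)*(-137 + J))/7 = 2*(99*(-137 + J))/7 = 2*(-13563 + 99*J)/7 = -27126/7 + 198*J/7)
S = 198 (S = -(-27126/7 + (198/7)*130) = -(-27126/7 + 25740/7) = -1*(-198) = 198)
j(m, B) = -63 - 7*m (j(m, B) = -7*(9 + m) = -63 - 7*m)
1/(S + j(-119, s(11, -13))) = 1/(198 + (-63 - 7*(-119))) = 1/(198 + (-63 + 833)) = 1/(198 + 770) = 1/968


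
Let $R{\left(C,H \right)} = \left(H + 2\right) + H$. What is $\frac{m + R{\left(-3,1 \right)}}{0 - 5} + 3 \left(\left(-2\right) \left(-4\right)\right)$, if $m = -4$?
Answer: $24$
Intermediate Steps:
$R{\left(C,H \right)} = 2 + 2 H$ ($R{\left(C,H \right)} = \left(2 + H\right) + H = 2 + 2 H$)
$\frac{m + R{\left(-3,1 \right)}}{0 - 5} + 3 \left(\left(-2\right) \left(-4\right)\right) = \frac{-4 + \left(2 + 2 \cdot 1\right)}{0 - 5} + 3 \left(\left(-2\right) \left(-4\right)\right) = \frac{-4 + \left(2 + 2\right)}{-5} + 3 \cdot 8 = \left(-4 + 4\right) \left(- \frac{1}{5}\right) + 24 = 0 \left(- \frac{1}{5}\right) + 24 = 0 + 24 = 24$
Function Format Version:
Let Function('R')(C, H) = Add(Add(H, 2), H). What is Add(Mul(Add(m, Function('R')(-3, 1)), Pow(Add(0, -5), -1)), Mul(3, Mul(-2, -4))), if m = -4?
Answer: 24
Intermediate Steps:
Function('R')(C, H) = Add(2, Mul(2, H)) (Function('R')(C, H) = Add(Add(2, H), H) = Add(2, Mul(2, H)))
Add(Mul(Add(m, Function('R')(-3, 1)), Pow(Add(0, -5), -1)), Mul(3, Mul(-2, -4))) = Add(Mul(Add(-4, Add(2, Mul(2, 1))), Pow(Add(0, -5), -1)), Mul(3, Mul(-2, -4))) = Add(Mul(Add(-4, Add(2, 2)), Pow(-5, -1)), Mul(3, 8)) = Add(Mul(Add(-4, 4), Rational(-1, 5)), 24) = Add(Mul(0, Rational(-1, 5)), 24) = Add(0, 24) = 24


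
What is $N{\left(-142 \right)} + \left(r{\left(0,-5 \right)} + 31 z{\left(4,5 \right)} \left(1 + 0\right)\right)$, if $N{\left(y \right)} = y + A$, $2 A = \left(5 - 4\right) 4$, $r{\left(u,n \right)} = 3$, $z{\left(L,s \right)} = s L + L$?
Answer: $607$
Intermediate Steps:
$z{\left(L,s \right)} = L + L s$ ($z{\left(L,s \right)} = L s + L = L + L s$)
$A = 2$ ($A = \frac{\left(5 - 4\right) 4}{2} = \frac{1 \cdot 4}{2} = \frac{1}{2} \cdot 4 = 2$)
$N{\left(y \right)} = 2 + y$ ($N{\left(y \right)} = y + 2 = 2 + y$)
$N{\left(-142 \right)} + \left(r{\left(0,-5 \right)} + 31 z{\left(4,5 \right)} \left(1 + 0\right)\right) = \left(2 - 142\right) + \left(3 + 31 \cdot 4 \left(1 + 5\right) \left(1 + 0\right)\right) = -140 + \left(3 + 31 \cdot 4 \cdot 6 \cdot 1\right) = -140 + \left(3 + 31 \cdot 24 \cdot 1\right) = -140 + \left(3 + 31 \cdot 24\right) = -140 + \left(3 + 744\right) = -140 + 747 = 607$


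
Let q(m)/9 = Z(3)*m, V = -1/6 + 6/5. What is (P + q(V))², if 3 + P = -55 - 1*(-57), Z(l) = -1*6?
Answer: 80656/25 ≈ 3226.2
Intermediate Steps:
Z(l) = -6
V = 31/30 (V = -1*⅙ + 6*(⅕) = -⅙ + 6/5 = 31/30 ≈ 1.0333)
q(m) = -54*m (q(m) = 9*(-6*m) = -54*m)
P = -1 (P = -3 + (-55 - 1*(-57)) = -3 + (-55 + 57) = -3 + 2 = -1)
(P + q(V))² = (-1 - 54*31/30)² = (-1 - 279/5)² = (-284/5)² = 80656/25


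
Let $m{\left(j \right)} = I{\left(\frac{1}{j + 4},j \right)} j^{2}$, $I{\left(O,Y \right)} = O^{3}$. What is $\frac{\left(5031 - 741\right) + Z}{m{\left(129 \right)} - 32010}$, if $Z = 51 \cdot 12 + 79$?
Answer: $- \frac{11718484897}{75307893729} \approx -0.15561$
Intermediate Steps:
$Z = 691$ ($Z = 612 + 79 = 691$)
$m{\left(j \right)} = \frac{j^{2}}{\left(4 + j\right)^{3}}$ ($m{\left(j \right)} = \left(\frac{1}{j + 4}\right)^{3} j^{2} = \left(\frac{1}{4 + j}\right)^{3} j^{2} = \frac{j^{2}}{\left(4 + j\right)^{3}}$)
$\frac{\left(5031 - 741\right) + Z}{m{\left(129 \right)} - 32010} = \frac{\left(5031 - 741\right) + 691}{\frac{129^{2}}{\left(4 + 129\right)^{3}} - 32010} = \frac{4290 + 691}{\frac{16641}{2352637} - 32010} = \frac{4981}{16641 \cdot \frac{1}{2352637} - 32010} = \frac{4981}{\frac{16641}{2352637} - 32010} = \frac{4981}{- \frac{75307893729}{2352637}} = 4981 \left(- \frac{2352637}{75307893729}\right) = - \frac{11718484897}{75307893729}$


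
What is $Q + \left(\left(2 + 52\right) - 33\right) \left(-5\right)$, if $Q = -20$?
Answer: $-125$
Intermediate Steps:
$Q + \left(\left(2 + 52\right) - 33\right) \left(-5\right) = -20 + \left(\left(2 + 52\right) - 33\right) \left(-5\right) = -20 + \left(54 - 33\right) \left(-5\right) = -20 + 21 \left(-5\right) = -20 - 105 = -125$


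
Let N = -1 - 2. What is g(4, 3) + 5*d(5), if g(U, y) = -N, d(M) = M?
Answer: 28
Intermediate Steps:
N = -3
g(U, y) = 3 (g(U, y) = -1*(-3) = 3)
g(4, 3) + 5*d(5) = 3 + 5*5 = 3 + 25 = 28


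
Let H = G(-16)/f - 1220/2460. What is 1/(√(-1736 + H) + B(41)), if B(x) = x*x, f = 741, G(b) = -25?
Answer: 17023487/28634067483 - 2*I*√44522940293/28634067483 ≈ 0.00059452 - 1.4738e-5*I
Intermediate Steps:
B(x) = x²
H = -5364/10127 (H = -25/741 - 1220/2460 = -25*1/741 - 1220*1/2460 = -25/741 - 61/123 = -5364/10127 ≈ -0.52967)
1/(√(-1736 + H) + B(41)) = 1/(√(-1736 - 5364/10127) + 41²) = 1/(√(-17585836/10127) + 1681) = 1/(2*I*√44522940293/10127 + 1681) = 1/(1681 + 2*I*√44522940293/10127)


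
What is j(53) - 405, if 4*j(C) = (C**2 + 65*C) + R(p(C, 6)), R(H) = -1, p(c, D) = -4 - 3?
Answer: 4633/4 ≈ 1158.3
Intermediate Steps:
p(c, D) = -7
j(C) = -1/4 + C**2/4 + 65*C/4 (j(C) = ((C**2 + 65*C) - 1)/4 = (-1 + C**2 + 65*C)/4 = -1/4 + C**2/4 + 65*C/4)
j(53) - 405 = (-1/4 + (1/4)*53**2 + (65/4)*53) - 405 = (-1/4 + (1/4)*2809 + 3445/4) - 405 = (-1/4 + 2809/4 + 3445/4) - 405 = 6253/4 - 405 = 4633/4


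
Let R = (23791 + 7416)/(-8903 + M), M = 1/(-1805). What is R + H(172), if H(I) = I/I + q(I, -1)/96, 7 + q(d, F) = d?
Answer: -101108407/128559328 ≈ -0.78647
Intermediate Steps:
M = -1/1805 ≈ -0.00055402
q(d, F) = -7 + d
R = -56328635/16069916 (R = (23791 + 7416)/(-8903 - 1/1805) = 31207/(-16069916/1805) = 31207*(-1805/16069916) = -56328635/16069916 ≈ -3.5052)
H(I) = 89/96 + I/96 (H(I) = I/I + (-7 + I)/96 = 1 + (-7 + I)*(1/96) = 1 + (-7/96 + I/96) = 89/96 + I/96)
R + H(172) = -56328635/16069916 + (89/96 + (1/96)*172) = -56328635/16069916 + (89/96 + 43/24) = -56328635/16069916 + 87/32 = -101108407/128559328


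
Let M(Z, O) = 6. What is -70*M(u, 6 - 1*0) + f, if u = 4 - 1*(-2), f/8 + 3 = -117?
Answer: -1380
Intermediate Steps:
f = -960 (f = -24 + 8*(-117) = -24 - 936 = -960)
u = 6 (u = 4 + 2 = 6)
-70*M(u, 6 - 1*0) + f = -70*6 - 960 = -420 - 960 = -1380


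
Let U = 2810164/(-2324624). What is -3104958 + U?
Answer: -1804465673989/581156 ≈ -3.1050e+6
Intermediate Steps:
U = -702541/581156 (U = 2810164*(-1/2324624) = -702541/581156 ≈ -1.2089)
-3104958 + U = -3104958 - 702541/581156 = -1804465673989/581156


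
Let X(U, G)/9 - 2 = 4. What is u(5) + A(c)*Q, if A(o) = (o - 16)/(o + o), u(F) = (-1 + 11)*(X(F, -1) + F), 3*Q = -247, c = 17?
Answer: 59933/102 ≈ 587.58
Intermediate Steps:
X(U, G) = 54 (X(U, G) = 18 + 9*4 = 18 + 36 = 54)
Q = -247/3 (Q = (⅓)*(-247) = -247/3 ≈ -82.333)
u(F) = 540 + 10*F (u(F) = (-1 + 11)*(54 + F) = 10*(54 + F) = 540 + 10*F)
A(o) = (-16 + o)/(2*o) (A(o) = (-16 + o)/((2*o)) = (-16 + o)*(1/(2*o)) = (-16 + o)/(2*o))
u(5) + A(c)*Q = (540 + 10*5) + ((½)*(-16 + 17)/17)*(-247/3) = (540 + 50) + ((½)*(1/17)*1)*(-247/3) = 590 + (1/34)*(-247/3) = 590 - 247/102 = 59933/102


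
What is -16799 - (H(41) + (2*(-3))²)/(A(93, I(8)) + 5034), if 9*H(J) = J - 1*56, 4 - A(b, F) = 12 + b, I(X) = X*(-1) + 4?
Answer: -248608504/14799 ≈ -16799.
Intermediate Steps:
I(X) = 4 - X (I(X) = -X + 4 = 4 - X)
A(b, F) = -8 - b (A(b, F) = 4 - (12 + b) = 4 + (-12 - b) = -8 - b)
H(J) = -56/9 + J/9 (H(J) = (J - 1*56)/9 = (J - 56)/9 = (-56 + J)/9 = -56/9 + J/9)
-16799 - (H(41) + (2*(-3))²)/(A(93, I(8)) + 5034) = -16799 - ((-56/9 + (⅑)*41) + (2*(-3))²)/((-8 - 1*93) + 5034) = -16799 - ((-56/9 + 41/9) + (-6)²)/((-8 - 93) + 5034) = -16799 - (-5/3 + 36)/(-101 + 5034) = -16799 - 103/(3*4933) = -16799 - 1*103/14799 = -16799 - 103/14799 = -248608504/14799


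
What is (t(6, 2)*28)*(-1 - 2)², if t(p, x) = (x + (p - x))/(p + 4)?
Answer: 756/5 ≈ 151.20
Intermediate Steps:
t(p, x) = p/(4 + p)
(t(6, 2)*28)*(-1 - 2)² = ((6/(4 + 6))*28)*(-1 - 2)² = ((6/10)*28)*(-3)² = ((6*(⅒))*28)*9 = ((⅗)*28)*9 = (84/5)*9 = 756/5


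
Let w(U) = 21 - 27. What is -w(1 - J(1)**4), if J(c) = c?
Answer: 6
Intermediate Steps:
w(U) = -6
-w(1 - J(1)**4) = -1*(-6) = 6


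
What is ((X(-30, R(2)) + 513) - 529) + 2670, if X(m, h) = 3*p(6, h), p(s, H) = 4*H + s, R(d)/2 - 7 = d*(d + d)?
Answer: 3032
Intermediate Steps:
R(d) = 14 + 4*d**2 (R(d) = 14 + 2*(d*(d + d)) = 14 + 2*(d*(2*d)) = 14 + 2*(2*d**2) = 14 + 4*d**2)
p(s, H) = s + 4*H
X(m, h) = 18 + 12*h (X(m, h) = 3*(6 + 4*h) = 18 + 12*h)
((X(-30, R(2)) + 513) - 529) + 2670 = (((18 + 12*(14 + 4*2**2)) + 513) - 529) + 2670 = (((18 + 12*(14 + 4*4)) + 513) - 529) + 2670 = (((18 + 12*(14 + 16)) + 513) - 529) + 2670 = (((18 + 12*30) + 513) - 529) + 2670 = (((18 + 360) + 513) - 529) + 2670 = ((378 + 513) - 529) + 2670 = (891 - 529) + 2670 = 362 + 2670 = 3032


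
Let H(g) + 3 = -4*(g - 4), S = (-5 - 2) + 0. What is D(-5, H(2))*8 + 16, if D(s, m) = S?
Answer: -40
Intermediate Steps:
S = -7 (S = -7 + 0 = -7)
H(g) = 13 - 4*g (H(g) = -3 - 4*(g - 4) = -3 - 4*(-4 + g) = -3 + (16 - 4*g) = 13 - 4*g)
D(s, m) = -7
D(-5, H(2))*8 + 16 = -7*8 + 16 = -56 + 16 = -40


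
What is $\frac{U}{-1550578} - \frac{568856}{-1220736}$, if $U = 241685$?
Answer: $\frac{36688876163}{118302899088} \approx 0.31013$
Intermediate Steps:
$\frac{U}{-1550578} - \frac{568856}{-1220736} = \frac{241685}{-1550578} - \frac{568856}{-1220736} = 241685 \left(- \frac{1}{1550578}\right) - - \frac{71107}{152592} = - \frac{241685}{1550578} + \frac{71107}{152592} = \frac{36688876163}{118302899088}$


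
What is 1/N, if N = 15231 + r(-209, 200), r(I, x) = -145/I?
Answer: 209/3183424 ≈ 6.5653e-5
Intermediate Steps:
N = 3183424/209 (N = 15231 - 145/(-209) = 15231 - 145*(-1/209) = 15231 + 145/209 = 3183424/209 ≈ 15232.)
1/N = 1/(3183424/209) = 209/3183424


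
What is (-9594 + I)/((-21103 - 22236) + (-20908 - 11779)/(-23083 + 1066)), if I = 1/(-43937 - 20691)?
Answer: 13651443423561/61665586647728 ≈ 0.22138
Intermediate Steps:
I = -1/64628 (I = 1/(-64628) = -1/64628 ≈ -1.5473e-5)
(-9594 + I)/((-21103 - 22236) + (-20908 - 11779)/(-23083 + 1066)) = (-9594 - 1/64628)/((-21103 - 22236) + (-20908 - 11779)/(-23083 + 1066)) = -620041033/(64628*(-43339 - 32687/(-22017))) = -620041033/(64628*(-43339 - 32687*(-1/22017))) = -620041033/(64628*(-43339 + 32687/22017)) = -620041033/(64628*(-954162076/22017)) = -620041033/64628*(-22017/954162076) = 13651443423561/61665586647728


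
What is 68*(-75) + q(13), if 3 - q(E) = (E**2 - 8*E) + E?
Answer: -5175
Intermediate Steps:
q(E) = 3 - E**2 + 7*E (q(E) = 3 - ((E**2 - 8*E) + E) = 3 - (E**2 - 7*E) = 3 + (-E**2 + 7*E) = 3 - E**2 + 7*E)
68*(-75) + q(13) = 68*(-75) + (3 - 1*13**2 + 7*13) = -5100 + (3 - 1*169 + 91) = -5100 + (3 - 169 + 91) = -5100 - 75 = -5175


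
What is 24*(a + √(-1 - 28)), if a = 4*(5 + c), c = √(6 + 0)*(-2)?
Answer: 480 - 192*√6 + 24*I*√29 ≈ 9.698 + 129.24*I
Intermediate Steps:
c = -2*√6 (c = √6*(-2) = -2*√6 ≈ -4.8990)
a = 20 - 8*√6 (a = 4*(5 - 2*√6) = 20 - 8*√6 ≈ 0.40408)
24*(a + √(-1 - 28)) = 24*((20 - 8*√6) + √(-1 - 28)) = 24*((20 - 8*√6) + √(-29)) = 24*((20 - 8*√6) + I*√29) = 24*(20 - 8*√6 + I*√29) = 480 - 192*√6 + 24*I*√29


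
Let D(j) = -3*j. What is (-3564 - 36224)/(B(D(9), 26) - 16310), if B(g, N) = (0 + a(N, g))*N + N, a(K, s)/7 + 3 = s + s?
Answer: 19894/13329 ≈ 1.4925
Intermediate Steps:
a(K, s) = -21 + 14*s (a(K, s) = -21 + 7*(s + s) = -21 + 7*(2*s) = -21 + 14*s)
B(g, N) = N + N*(-21 + 14*g) (B(g, N) = (0 + (-21 + 14*g))*N + N = (-21 + 14*g)*N + N = N*(-21 + 14*g) + N = N + N*(-21 + 14*g))
(-3564 - 36224)/(B(D(9), 26) - 16310) = (-3564 - 36224)/(2*26*(-10 + 7*(-3*9)) - 16310) = -39788/(2*26*(-10 + 7*(-27)) - 16310) = -39788/(2*26*(-10 - 189) - 16310) = -39788/(2*26*(-199) - 16310) = -39788/(-10348 - 16310) = -39788/(-26658) = -39788*(-1/26658) = 19894/13329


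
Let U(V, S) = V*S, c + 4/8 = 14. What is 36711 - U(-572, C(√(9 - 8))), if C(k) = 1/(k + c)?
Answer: 1065763/29 ≈ 36750.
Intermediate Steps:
c = 27/2 (c = -½ + 14 = 27/2 ≈ 13.500)
C(k) = 1/(27/2 + k) (C(k) = 1/(k + 27/2) = 1/(27/2 + k))
U(V, S) = S*V
36711 - U(-572, C(√(9 - 8))) = 36711 - 2/(27 + 2*√(9 - 8))*(-572) = 36711 - 2/(27 + 2*√1)*(-572) = 36711 - 2/(27 + 2*1)*(-572) = 36711 - 2/(27 + 2)*(-572) = 36711 - 2/29*(-572) = 36711 - 2*(1/29)*(-572) = 36711 - 2*(-572)/29 = 36711 - 1*(-1144/29) = 36711 + 1144/29 = 1065763/29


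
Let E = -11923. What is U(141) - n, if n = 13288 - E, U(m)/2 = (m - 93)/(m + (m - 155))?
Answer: -3201701/127 ≈ -25210.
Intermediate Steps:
U(m) = 2*(-93 + m)/(-155 + 2*m) (U(m) = 2*((m - 93)/(m + (m - 155))) = 2*((-93 + m)/(m + (-155 + m))) = 2*((-93 + m)/(-155 + 2*m)) = 2*(-93 + m)/(-155 + 2*m))
n = 25211 (n = 13288 - 1*(-11923) = 13288 + 11923 = 25211)
U(141) - n = 2*(-93 + 141)/(-155 + 2*141) - 1*25211 = 2*48/(-155 + 282) - 25211 = 2*48/127 - 25211 = 2*(1/127)*48 - 25211 = 96/127 - 25211 = -3201701/127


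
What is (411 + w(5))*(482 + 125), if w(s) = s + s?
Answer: 255547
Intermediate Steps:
w(s) = 2*s
(411 + w(5))*(482 + 125) = (411 + 2*5)*(482 + 125) = (411 + 10)*607 = 421*607 = 255547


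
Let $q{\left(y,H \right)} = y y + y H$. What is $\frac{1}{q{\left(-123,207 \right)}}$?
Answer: $- \frac{1}{10332} \approx -9.6787 \cdot 10^{-5}$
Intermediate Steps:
$q{\left(y,H \right)} = y^{2} + H y$
$\frac{1}{q{\left(-123,207 \right)}} = \frac{1}{\left(-123\right) \left(207 - 123\right)} = \frac{1}{\left(-123\right) 84} = \frac{1}{-10332} = - \frac{1}{10332}$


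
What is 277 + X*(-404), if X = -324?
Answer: 131173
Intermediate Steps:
277 + X*(-404) = 277 - 324*(-404) = 277 + 130896 = 131173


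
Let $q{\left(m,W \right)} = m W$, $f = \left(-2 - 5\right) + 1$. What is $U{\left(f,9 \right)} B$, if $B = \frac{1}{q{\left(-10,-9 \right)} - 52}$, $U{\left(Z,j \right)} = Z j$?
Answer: $- \frac{27}{19} \approx -1.4211$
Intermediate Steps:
$f = -6$ ($f = -7 + 1 = -6$)
$q{\left(m,W \right)} = W m$
$B = \frac{1}{38}$ ($B = \frac{1}{\left(-9\right) \left(-10\right) - 52} = \frac{1}{90 - 52} = \frac{1}{38} \approx 0.026316$)
$U{\left(f,9 \right)} B = \left(-6\right) 9 \cdot \frac{1}{38} = \left(-54\right) \frac{1}{38} = - \frac{27}{19}$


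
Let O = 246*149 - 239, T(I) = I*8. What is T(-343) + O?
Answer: 33671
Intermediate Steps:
T(I) = 8*I
O = 36415 (O = 36654 - 239 = 36415)
T(-343) + O = 8*(-343) + 36415 = -2744 + 36415 = 33671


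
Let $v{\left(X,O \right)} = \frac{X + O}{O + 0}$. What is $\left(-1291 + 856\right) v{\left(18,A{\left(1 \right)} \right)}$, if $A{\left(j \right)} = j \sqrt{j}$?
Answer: $-8265$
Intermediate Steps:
$A{\left(j \right)} = j^{\frac{3}{2}}$
$v{\left(X,O \right)} = \frac{O + X}{O}$
$\left(-1291 + 856\right) v{\left(18,A{\left(1 \right)} \right)} = \left(-1291 + 856\right) \frac{1^{\frac{3}{2}} + 18}{1^{\frac{3}{2}}} = - 435 \frac{1 + 18}{1} = - 435 \cdot 1 \cdot 19 = \left(-435\right) 19 = -8265$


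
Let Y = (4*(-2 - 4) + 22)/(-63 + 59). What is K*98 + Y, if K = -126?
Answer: -24695/2 ≈ -12348.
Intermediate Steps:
Y = ½ (Y = (4*(-6) + 22)/(-4) = (-24 + 22)*(-¼) = -2*(-¼) = ½ ≈ 0.50000)
K*98 + Y = -126*98 + ½ = -12348 + ½ = -24695/2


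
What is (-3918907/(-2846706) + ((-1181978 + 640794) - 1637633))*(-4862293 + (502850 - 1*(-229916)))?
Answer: 8537724816645038555/948902 ≈ 8.9975e+12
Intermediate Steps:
(-3918907/(-2846706) + ((-1181978 + 640794) - 1637633))*(-4862293 + (502850 - 1*(-229916))) = (-3918907*(-1/2846706) + (-541184 - 1637633))*(-4862293 + (502850 + 229916)) = (3918907/2846706 - 2178817)*(-4862293 + 732766) = -6202447507895/2846706*(-4129527) = 8537724816645038555/948902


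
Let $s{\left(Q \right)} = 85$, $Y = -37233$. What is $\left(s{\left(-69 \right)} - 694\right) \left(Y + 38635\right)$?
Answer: $-853818$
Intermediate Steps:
$\left(s{\left(-69 \right)} - 694\right) \left(Y + 38635\right) = \left(85 - 694\right) \left(-37233 + 38635\right) = \left(-609\right) 1402 = -853818$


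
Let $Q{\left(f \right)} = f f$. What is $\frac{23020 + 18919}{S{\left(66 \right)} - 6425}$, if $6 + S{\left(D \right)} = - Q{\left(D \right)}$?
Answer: $- \frac{41939}{10787} \approx -3.8879$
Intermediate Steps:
$Q{\left(f \right)} = f^{2}$
$S{\left(D \right)} = -6 - D^{2}$
$\frac{23020 + 18919}{S{\left(66 \right)} - 6425} = \frac{23020 + 18919}{\left(-6 - 66^{2}\right) - 6425} = \frac{41939}{\left(-6 - 4356\right) - 6425} = \frac{41939}{-4362 - 6425} = \frac{41939}{-10787} = 41939 \left(- \frac{1}{10787}\right) = - \frac{41939}{10787}$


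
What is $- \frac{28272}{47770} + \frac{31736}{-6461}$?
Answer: $- \frac{849347056}{154320985} \approx -5.5038$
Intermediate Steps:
$- \frac{28272}{47770} + \frac{31736}{-6461} = \left(-28272\right) \frac{1}{47770} + 31736 \left(- \frac{1}{6461}\right) = - \frac{14136}{23885} - \frac{31736}{6461} = - \frac{849347056}{154320985}$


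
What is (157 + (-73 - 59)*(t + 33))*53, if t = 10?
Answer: -292507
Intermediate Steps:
(157 + (-73 - 59)*(t + 33))*53 = (157 + (-73 - 59)*(10 + 33))*53 = (157 - 132*43)*53 = (157 - 5676)*53 = -5519*53 = -292507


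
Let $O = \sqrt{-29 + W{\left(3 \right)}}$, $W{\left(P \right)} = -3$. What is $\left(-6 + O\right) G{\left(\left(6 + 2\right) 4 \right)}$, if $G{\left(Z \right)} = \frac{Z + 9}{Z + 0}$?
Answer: $- \frac{123}{16} + \frac{41 i \sqrt{2}}{8} \approx -7.6875 + 7.2478 i$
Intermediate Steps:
$O = 4 i \sqrt{2}$ ($O = \sqrt{-29 - 3} = \sqrt{-32} = 4 i \sqrt{2} \approx 5.6569 i$)
$G{\left(Z \right)} = \frac{9 + Z}{Z}$
$\left(-6 + O\right) G{\left(\left(6 + 2\right) 4 \right)} = \left(-6 + 4 i \sqrt{2}\right) \frac{9 + \left(6 + 2\right) 4}{\left(6 + 2\right) 4} = \left(-6 + 4 i \sqrt{2}\right) \frac{9 + 8 \cdot 4}{8 \cdot 4} = \left(-6 + 4 i \sqrt{2}\right) \frac{9 + 32}{32} = \left(-6 + 4 i \sqrt{2}\right) \frac{1}{32} \cdot 41 = \left(-6 + 4 i \sqrt{2}\right) \frac{41}{32} = - \frac{123}{16} + \frac{41 i \sqrt{2}}{8}$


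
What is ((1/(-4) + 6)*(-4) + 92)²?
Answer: 4761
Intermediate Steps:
((1/(-4) + 6)*(-4) + 92)² = ((1*(-¼) + 6)*(-4) + 92)² = ((-¼ + 6)*(-4) + 92)² = ((23/4)*(-4) + 92)² = (-23 + 92)² = 69² = 4761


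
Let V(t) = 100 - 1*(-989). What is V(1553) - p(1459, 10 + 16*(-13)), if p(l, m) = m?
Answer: 1287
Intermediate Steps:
V(t) = 1089 (V(t) = 100 + 989 = 1089)
V(1553) - p(1459, 10 + 16*(-13)) = 1089 - (10 + 16*(-13)) = 1089 - (10 - 208) = 1089 - 1*(-198) = 1089 + 198 = 1287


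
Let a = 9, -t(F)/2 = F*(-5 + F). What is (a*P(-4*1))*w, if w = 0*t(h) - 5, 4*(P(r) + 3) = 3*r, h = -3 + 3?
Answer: 270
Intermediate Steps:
h = 0
t(F) = -2*F*(-5 + F)
P(r) = -3 + 3*r/4 (P(r) = -3 + (3*r)/4 = -3 + 3*r/4)
w = -5 (w = 0*(2*0*(5 - 1*0)) - 5 = 0*(2*0*(5 + 0)) - 5 = 0*(2*0*5) - 5 = 0*0 - 5 = 0 - 5 = -5)
(a*P(-4*1))*w = (9*(-3 + 3*(-4*1)/4))*(-5) = (9*(-3 + (¾)*(-4)))*(-5) = (9*(-3 - 3))*(-5) = (9*(-6))*(-5) = -54*(-5) = 270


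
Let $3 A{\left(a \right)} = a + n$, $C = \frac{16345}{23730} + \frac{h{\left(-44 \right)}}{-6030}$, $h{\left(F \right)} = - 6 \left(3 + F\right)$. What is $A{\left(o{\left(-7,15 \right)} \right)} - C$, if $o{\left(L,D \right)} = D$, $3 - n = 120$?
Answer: $- \frac{7869599}{227130} \approx -34.648$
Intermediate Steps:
$n = -117$ ($n = 3 - 120 = -117$)
$h{\left(F \right)} = -18 - 6 F$
$C = \frac{147179}{227130}$ ($C = \frac{16345}{23730} + \frac{-18 - -264}{-6030} = 16345 \cdot \frac{1}{23730} + \left(-18 + 264\right) \left(- \frac{1}{6030}\right) = \frac{467}{678} + 246 \left(- \frac{1}{6030}\right) = \frac{467}{678} - \frac{41}{1005} = \frac{147179}{227130} \approx 0.64799$)
$A{\left(a \right)} = -39 + \frac{a}{3}$ ($A{\left(a \right)} = \frac{a - 117}{3} = \frac{-117 + a}{3} = -39 + \frac{a}{3}$)
$A{\left(o{\left(-7,15 \right)} \right)} - C = \left(-39 + \frac{1}{3} \cdot 15\right) - \frac{147179}{227130} = \left(-39 + 5\right) - \frac{147179}{227130} = -34 - \frac{147179}{227130} = - \frac{7869599}{227130}$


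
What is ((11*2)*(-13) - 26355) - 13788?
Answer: -40429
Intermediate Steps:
((11*2)*(-13) - 26355) - 13788 = (22*(-13) - 26355) - 13788 = (-286 - 26355) - 13788 = -26641 - 13788 = -40429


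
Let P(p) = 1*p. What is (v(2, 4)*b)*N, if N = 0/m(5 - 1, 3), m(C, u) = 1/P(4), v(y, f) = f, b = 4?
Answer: 0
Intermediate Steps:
P(p) = p
m(C, u) = ¼ (m(C, u) = 1/4 = ¼)
N = 0 (N = 0/(¼) = 0*4 = 0)
(v(2, 4)*b)*N = (4*4)*0 = 16*0 = 0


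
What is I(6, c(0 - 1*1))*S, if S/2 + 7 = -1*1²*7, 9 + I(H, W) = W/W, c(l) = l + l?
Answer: 224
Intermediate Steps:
c(l) = 2*l
I(H, W) = -8 (I(H, W) = -9 + W/W = -9 + 1 = -8)
S = -28 (S = -14 + 2*(-1*1²*7) = -14 + 2*(-1*1*7) = -14 + 2*(-1*7) = -14 + 2*(-7) = -14 - 14 = -28)
I(6, c(0 - 1*1))*S = -8*(-28) = 224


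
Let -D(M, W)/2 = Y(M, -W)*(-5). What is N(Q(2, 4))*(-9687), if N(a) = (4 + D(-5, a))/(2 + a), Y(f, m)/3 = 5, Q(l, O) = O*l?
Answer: -745899/5 ≈ -1.4918e+5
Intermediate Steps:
Y(f, m) = 15 (Y(f, m) = 3*5 = 15)
D(M, W) = 150 (D(M, W) = -30*(-5) = -2*(-75) = 150)
N(a) = 154/(2 + a) (N(a) = (4 + 150)/(2 + a) = 154/(2 + a))
N(Q(2, 4))*(-9687) = (154/(2 + 4*2))*(-9687) = (154/(2 + 8))*(-9687) = (154/10)*(-9687) = (154*(1/10))*(-9687) = (77/5)*(-9687) = -745899/5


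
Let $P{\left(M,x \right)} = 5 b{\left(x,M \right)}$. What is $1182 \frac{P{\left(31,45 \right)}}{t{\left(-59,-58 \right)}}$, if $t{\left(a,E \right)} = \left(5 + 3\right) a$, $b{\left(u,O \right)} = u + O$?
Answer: $- \frac{56145}{59} \approx -951.61$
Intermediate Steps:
$b{\left(u,O \right)} = O + u$
$t{\left(a,E \right)} = 8 a$
$P{\left(M,x \right)} = 5 M + 5 x$ ($P{\left(M,x \right)} = 5 \left(M + x\right) = 5 M + 5 x$)
$1182 \frac{P{\left(31,45 \right)}}{t{\left(-59,-58 \right)}} = 1182 \frac{5 \cdot 31 + 5 \cdot 45}{8 \left(-59\right)} = 1182 \frac{155 + 225}{-472} = 1182 \cdot 380 \left(- \frac{1}{472}\right) = 1182 \left(- \frac{95}{118}\right) = - \frac{56145}{59}$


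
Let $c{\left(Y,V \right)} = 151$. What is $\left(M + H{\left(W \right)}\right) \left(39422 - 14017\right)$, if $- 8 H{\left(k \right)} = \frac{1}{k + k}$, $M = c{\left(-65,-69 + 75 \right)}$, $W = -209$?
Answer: $\frac{12828127725}{3344} \approx 3.8362 \cdot 10^{6}$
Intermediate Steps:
$M = 151$
$H{\left(k \right)} = - \frac{1}{16 k}$ ($H{\left(k \right)} = - \frac{1}{8 \left(k + k\right)} = - \frac{1}{8 \cdot 2 k} = - \frac{\frac{1}{2} \frac{1}{k}}{8} = - \frac{1}{16 k}$)
$\left(M + H{\left(W \right)}\right) \left(39422 - 14017\right) = \left(151 - \frac{1}{16 \left(-209\right)}\right) \left(39422 - 14017\right) = \left(151 - - \frac{1}{3344}\right) 25405 = \left(151 + \frac{1}{3344}\right) 25405 = \frac{504945}{3344} \cdot 25405 = \frac{12828127725}{3344}$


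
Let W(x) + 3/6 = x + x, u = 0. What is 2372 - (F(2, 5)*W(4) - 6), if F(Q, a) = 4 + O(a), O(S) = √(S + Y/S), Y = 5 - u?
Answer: 2348 - 15*√6/2 ≈ 2329.6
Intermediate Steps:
Y = 5 (Y = 5 - 1*0 = 5 + 0 = 5)
O(S) = √(S + 5/S)
F(Q, a) = 4 + √(a + 5/a)
W(x) = -½ + 2*x (W(x) = -½ + (x + x) = -½ + 2*x)
2372 - (F(2, 5)*W(4) - 6) = 2372 - ((4 + √(5 + 5/5))*(-½ + 2*4) - 6) = 2372 - ((4 + √(5 + 5*(⅕)))*(-½ + 8) - 6) = 2372 - ((4 + √(5 + 1))*(15/2) - 6) = 2372 - ((4 + √6)*(15/2) - 6) = 2372 - ((30 + 15*√6/2) - 6) = 2372 - (24 + 15*√6/2) = 2372 + (-24 - 15*√6/2) = 2348 - 15*√6/2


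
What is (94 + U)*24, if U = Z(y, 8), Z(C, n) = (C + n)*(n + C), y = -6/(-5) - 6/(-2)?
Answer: 145704/25 ≈ 5828.2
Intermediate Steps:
y = 21/5 (y = -6*(-⅕) - 6*(-½) = 6/5 + 3 = 21/5 ≈ 4.2000)
Z(C, n) = (C + n)² (Z(C, n) = (C + n)*(C + n) = (C + n)²)
U = 3721/25 (U = (21/5 + 8)² = (61/5)² = 3721/25 ≈ 148.84)
(94 + U)*24 = (94 + 3721/25)*24 = (6071/25)*24 = 145704/25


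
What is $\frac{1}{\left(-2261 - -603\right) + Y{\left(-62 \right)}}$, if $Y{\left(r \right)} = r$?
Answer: $- \frac{1}{1720} \approx -0.00058139$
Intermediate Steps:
$\frac{1}{\left(-2261 - -603\right) + Y{\left(-62 \right)}} = \frac{1}{\left(-2261 - -603\right) - 62} = \frac{1}{\left(-2261 + 603\right) - 62} = \frac{1}{-1658 - 62} = \frac{1}{-1720} = - \frac{1}{1720}$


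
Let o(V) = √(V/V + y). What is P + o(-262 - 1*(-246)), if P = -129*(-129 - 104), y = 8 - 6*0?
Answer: 30060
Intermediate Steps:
y = 8 (y = 8 + 0 = 8)
P = 30057 (P = -129*(-233) = 30057)
o(V) = 3 (o(V) = √(V/V + 8) = √(1 + 8) = √9 = 3)
P + o(-262 - 1*(-246)) = 30057 + 3 = 30060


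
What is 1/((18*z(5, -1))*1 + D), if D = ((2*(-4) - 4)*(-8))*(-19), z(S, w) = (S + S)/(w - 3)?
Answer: -1/1869 ≈ -0.00053505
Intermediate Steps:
z(S, w) = 2*S/(-3 + w) (z(S, w) = (2*S)/(-3 + w) = 2*S/(-3 + w))
D = -1824 (D = ((-8 - 4)*(-8))*(-19) = -12*(-8)*(-19) = 96*(-19) = -1824)
1/((18*z(5, -1))*1 + D) = 1/((18*(2*5/(-3 - 1)))*1 - 1824) = 1/((18*(2*5/(-4)))*1 - 1824) = 1/((18*(2*5*(-¼)))*1 - 1824) = 1/((18*(-5/2))*1 - 1824) = 1/(-45*1 - 1824) = 1/(-45 - 1824) = 1/(-1869) = -1/1869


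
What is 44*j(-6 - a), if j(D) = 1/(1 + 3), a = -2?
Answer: 11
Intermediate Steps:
j(D) = 1/4
44*j(-6 - a) = 44*(1/4) = 11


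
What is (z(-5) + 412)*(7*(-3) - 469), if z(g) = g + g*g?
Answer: -211680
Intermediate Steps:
z(g) = g + g**2
(z(-5) + 412)*(7*(-3) - 469) = (-5*(1 - 5) + 412)*(7*(-3) - 469) = (-5*(-4) + 412)*(-21 - 469) = (20 + 412)*(-490) = 432*(-490) = -211680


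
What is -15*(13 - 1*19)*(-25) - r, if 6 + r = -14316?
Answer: 12072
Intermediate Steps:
r = -14322 (r = -6 - 14316 = -14322)
-15*(13 - 1*19)*(-25) - r = -15*(13 - 1*19)*(-25) - 1*(-14322) = -15*(13 - 19)*(-25) + 14322 = -15*(-6)*(-25) + 14322 = 90*(-25) + 14322 = -2250 + 14322 = 12072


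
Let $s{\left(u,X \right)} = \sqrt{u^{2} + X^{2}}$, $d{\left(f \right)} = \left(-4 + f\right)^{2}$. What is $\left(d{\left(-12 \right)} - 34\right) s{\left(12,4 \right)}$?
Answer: $888 \sqrt{10} \approx 2808.1$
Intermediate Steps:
$s{\left(u,X \right)} = \sqrt{X^{2} + u^{2}}$
$\left(d{\left(-12 \right)} - 34\right) s{\left(12,4 \right)} = \left(\left(-4 - 12\right)^{2} - 34\right) \sqrt{4^{2} + 12^{2}} = \left(\left(-16\right)^{2} - 34\right) \sqrt{16 + 144} = \left(256 - 34\right) \sqrt{160} = 222 \cdot 4 \sqrt{10} = 888 \sqrt{10}$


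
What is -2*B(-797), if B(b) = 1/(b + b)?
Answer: 1/797 ≈ 0.0012547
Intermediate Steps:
B(b) = 1/(2*b)
-2*B(-797) = -1/(-797) = -(-1)/797 = -2*(-1/1594) = 1/797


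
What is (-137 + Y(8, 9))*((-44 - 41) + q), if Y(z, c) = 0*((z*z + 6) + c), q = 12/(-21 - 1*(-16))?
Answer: 59869/5 ≈ 11974.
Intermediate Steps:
q = -12/5 (q = 12/(-21 + 16) = 12/(-5) = 12*(-⅕) = -12/5 ≈ -2.4000)
Y(z, c) = 0 (Y(z, c) = 0*((z² + 6) + c) = 0*((6 + z²) + c) = 0*(6 + c + z²) = 0)
(-137 + Y(8, 9))*((-44 - 41) + q) = (-137 + 0)*((-44 - 41) - 12/5) = -137*(-85 - 12/5) = -137*(-437/5) = 59869/5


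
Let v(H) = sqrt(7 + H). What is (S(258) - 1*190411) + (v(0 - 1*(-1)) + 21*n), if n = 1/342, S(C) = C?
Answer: -21677435/114 + 2*sqrt(2) ≈ -1.9015e+5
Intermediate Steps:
n = 1/342 ≈ 0.0029240
(S(258) - 1*190411) + (v(0 - 1*(-1)) + 21*n) = (258 - 1*190411) + (sqrt(7 + (0 - 1*(-1))) + 21*(1/342)) = (258 - 190411) + (sqrt(7 + (0 + 1)) + 7/114) = -190153 + (sqrt(7 + 1) + 7/114) = -190153 + (sqrt(8) + 7/114) = -190153 + (2*sqrt(2) + 7/114) = -190153 + (7/114 + 2*sqrt(2)) = -21677435/114 + 2*sqrt(2)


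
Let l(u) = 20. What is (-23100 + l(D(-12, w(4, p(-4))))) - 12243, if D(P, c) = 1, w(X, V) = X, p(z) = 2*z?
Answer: -35323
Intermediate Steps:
(-23100 + l(D(-12, w(4, p(-4))))) - 12243 = (-23100 + 20) - 12243 = -23080 - 12243 = -35323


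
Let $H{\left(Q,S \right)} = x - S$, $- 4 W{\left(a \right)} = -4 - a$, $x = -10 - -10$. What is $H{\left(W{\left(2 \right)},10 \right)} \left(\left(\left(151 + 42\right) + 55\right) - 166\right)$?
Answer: $-820$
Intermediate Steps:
$x = 0$ ($x = -10 + 10 = 0$)
$W{\left(a \right)} = 1 + \frac{a}{4}$ ($W{\left(a \right)} = - \frac{-4 - a}{4} = 1 + \frac{a}{4}$)
$H{\left(Q,S \right)} = - S$ ($H{\left(Q,S \right)} = 0 - S = - S$)
$H{\left(W{\left(2 \right)},10 \right)} \left(\left(\left(151 + 42\right) + 55\right) - 166\right) = \left(-1\right) 10 \left(\left(\left(151 + 42\right) + 55\right) - 166\right) = - 10 \left(\left(193 + 55\right) - 166\right) = - 10 \left(248 - 166\right) = \left(-10\right) 82 = -820$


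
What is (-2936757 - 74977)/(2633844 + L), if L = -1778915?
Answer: -3011734/854929 ≈ -3.5228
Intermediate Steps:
(-2936757 - 74977)/(2633844 + L) = (-2936757 - 74977)/(2633844 - 1778915) = -3011734/854929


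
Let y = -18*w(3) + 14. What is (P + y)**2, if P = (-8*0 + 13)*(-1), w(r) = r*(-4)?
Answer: 47089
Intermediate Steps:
w(r) = -4*r
P = -13 (P = (0 + 13)*(-1) = 13*(-1) = -13)
y = 230 (y = -(-72)*3 + 14 = -18*(-12) + 14 = 216 + 14 = 230)
(P + y)**2 = (-13 + 230)**2 = 217**2 = 47089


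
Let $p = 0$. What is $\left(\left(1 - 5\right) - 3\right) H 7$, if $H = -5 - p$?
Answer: $245$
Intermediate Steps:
$H = -5$ ($H = -5 - 0 = -5 + 0 = -5$)
$\left(\left(1 - 5\right) - 3\right) H 7 = \left(\left(1 - 5\right) - 3\right) \left(-5\right) 7 = \left(-4 - 3\right) \left(-5\right) 7 = \left(-7\right) \left(-5\right) 7 = 35 \cdot 7 = 245$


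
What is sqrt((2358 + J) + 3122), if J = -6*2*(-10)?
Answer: 20*sqrt(14) ≈ 74.833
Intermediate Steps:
J = 120 (J = -12*(-10) = 120)
sqrt((2358 + J) + 3122) = sqrt((2358 + 120) + 3122) = sqrt(2478 + 3122) = sqrt(5600) = 20*sqrt(14)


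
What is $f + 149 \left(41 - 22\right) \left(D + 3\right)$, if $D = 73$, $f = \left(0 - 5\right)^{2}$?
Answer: $215181$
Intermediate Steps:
$f = 25$ ($f = \left(-5\right)^{2} = 25$)
$f + 149 \left(41 - 22\right) \left(D + 3\right) = 25 + 149 \left(41 - 22\right) \left(73 + 3\right) = 25 + 149 \cdot 19 \cdot 76 = 25 + 149 \cdot 1444 = 25 + 215156 = 215181$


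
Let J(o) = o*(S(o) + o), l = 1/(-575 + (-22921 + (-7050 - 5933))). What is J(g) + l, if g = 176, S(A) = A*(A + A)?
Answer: 398880646911/36479 ≈ 1.0935e+7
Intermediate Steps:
S(A) = 2*A² (S(A) = A*(2*A) = 2*A²)
l = -1/36479 (l = 1/(-575 + (-22921 - 12983)) = 1/(-575 - 35904) = 1/(-36479) = -1/36479 ≈ -2.7413e-5)
J(o) = o*(o + 2*o²) (J(o) = o*(2*o² + o) = o*(o + 2*o²))
J(g) + l = 176²*(1 + 2*176) - 1/36479 = 30976*(1 + 352) - 1/36479 = 30976*353 - 1/36479 = 10934528 - 1/36479 = 398880646911/36479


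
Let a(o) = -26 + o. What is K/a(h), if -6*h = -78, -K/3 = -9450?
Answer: -28350/13 ≈ -2180.8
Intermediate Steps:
K = 28350 (K = -3*(-9450) = 28350)
h = 13 (h = -⅙*(-78) = 13)
K/a(h) = 28350/(-26 + 13) = 28350/(-13) = 28350*(-1/13) = -28350/13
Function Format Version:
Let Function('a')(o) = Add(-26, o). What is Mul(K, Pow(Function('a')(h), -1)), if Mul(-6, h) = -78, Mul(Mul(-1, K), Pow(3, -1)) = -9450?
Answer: Rational(-28350, 13) ≈ -2180.8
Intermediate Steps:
K = 28350 (K = Mul(-3, -9450) = 28350)
h = 13 (h = Mul(Rational(-1, 6), -78) = 13)
Mul(K, Pow(Function('a')(h), -1)) = Mul(28350, Pow(Add(-26, 13), -1)) = Mul(28350, Pow(-13, -1)) = Mul(28350, Rational(-1, 13)) = Rational(-28350, 13)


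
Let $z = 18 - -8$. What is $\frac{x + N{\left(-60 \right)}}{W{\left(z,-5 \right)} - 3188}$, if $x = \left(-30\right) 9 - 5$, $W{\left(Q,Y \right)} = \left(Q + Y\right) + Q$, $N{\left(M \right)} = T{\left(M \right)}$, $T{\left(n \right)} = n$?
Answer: $\frac{335}{3141} \approx 0.10665$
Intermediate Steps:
$z = 26$ ($z = 18 + 8 = 26$)
$N{\left(M \right)} = M$
$W{\left(Q,Y \right)} = Y + 2 Q$
$x = -275$ ($x = -270 - 5 = -275$)
$\frac{x + N{\left(-60 \right)}}{W{\left(z,-5 \right)} - 3188} = \frac{-275 - 60}{\left(-5 + 2 \cdot 26\right) - 3188} = - \frac{335}{\left(-5 + 52\right) - 3188} = - \frac{335}{47 - 3188} = - \frac{335}{-3141} = \left(-335\right) \left(- \frac{1}{3141}\right) = \frac{335}{3141}$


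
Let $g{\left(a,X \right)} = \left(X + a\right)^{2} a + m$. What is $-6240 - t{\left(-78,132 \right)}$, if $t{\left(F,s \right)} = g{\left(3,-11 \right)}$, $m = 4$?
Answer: $-6436$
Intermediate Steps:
$g{\left(a,X \right)} = 4 + a \left(X + a\right)^{2}$ ($g{\left(a,X \right)} = \left(X + a\right)^{2} a + 4 = a \left(X + a\right)^{2} + 4 = 4 + a \left(X + a\right)^{2}$)
$t{\left(F,s \right)} = 196$ ($t{\left(F,s \right)} = 4 + 3 \left(-11 + 3\right)^{2} = 4 + 3 \left(-8\right)^{2} = 4 + 3 \cdot 64 = 4 + 192 = 196$)
$-6240 - t{\left(-78,132 \right)} = -6240 - 196 = -6436$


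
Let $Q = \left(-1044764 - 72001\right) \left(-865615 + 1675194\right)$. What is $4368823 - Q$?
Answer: $904113860758$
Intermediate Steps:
$Q = -904109491935$ ($Q = \left(-1116765\right) 809579 = -904109491935$)
$4368823 - Q = 4368823 - -904109491935 = 4368823 + 904109491935 = 904113860758$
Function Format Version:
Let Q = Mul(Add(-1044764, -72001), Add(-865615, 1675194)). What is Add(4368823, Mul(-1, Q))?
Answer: 904113860758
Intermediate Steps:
Q = -904109491935 (Q = Mul(-1116765, 809579) = -904109491935)
Add(4368823, Mul(-1, Q)) = Add(4368823, Mul(-1, -904109491935)) = Add(4368823, 904109491935) = 904113860758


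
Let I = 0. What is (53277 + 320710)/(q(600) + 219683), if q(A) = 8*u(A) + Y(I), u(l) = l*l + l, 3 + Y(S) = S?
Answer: 373987/3104480 ≈ 0.12047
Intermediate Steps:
Y(S) = -3 + S
u(l) = l + l² (u(l) = l² + l = l + l²)
q(A) = -3 + 8*A*(1 + A) (q(A) = 8*(A*(1 + A)) + (-3 + 0) = 8*A*(1 + A) - 3 = -3 + 8*A*(1 + A))
(53277 + 320710)/(q(600) + 219683) = (53277 + 320710)/((-3 + 8*600*(1 + 600)) + 219683) = 373987/((-3 + 8*600*601) + 219683) = 373987/((-3 + 2884800) + 219683) = 373987/(2884797 + 219683) = 373987/3104480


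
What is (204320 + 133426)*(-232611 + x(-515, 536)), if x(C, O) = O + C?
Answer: -78556342140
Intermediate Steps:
x(C, O) = C + O
(204320 + 133426)*(-232611 + x(-515, 536)) = (204320 + 133426)*(-232611 + (-515 + 536)) = 337746*(-232611 + 21) = 337746*(-232590) = -78556342140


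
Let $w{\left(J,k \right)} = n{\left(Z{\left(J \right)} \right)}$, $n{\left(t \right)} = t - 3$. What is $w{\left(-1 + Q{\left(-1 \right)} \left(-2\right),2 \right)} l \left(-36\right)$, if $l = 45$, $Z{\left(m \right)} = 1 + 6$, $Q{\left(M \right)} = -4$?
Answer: $-6480$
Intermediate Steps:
$Z{\left(m \right)} = 7$
$n{\left(t \right)} = -3 + t$ ($n{\left(t \right)} = t - 3 = -3 + t$)
$w{\left(J,k \right)} = 4$ ($w{\left(J,k \right)} = -3 + 7 = 4$)
$w{\left(-1 + Q{\left(-1 \right)} \left(-2\right),2 \right)} l \left(-36\right) = 4 \cdot 45 \left(-36\right) = 180 \left(-36\right) = -6480$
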